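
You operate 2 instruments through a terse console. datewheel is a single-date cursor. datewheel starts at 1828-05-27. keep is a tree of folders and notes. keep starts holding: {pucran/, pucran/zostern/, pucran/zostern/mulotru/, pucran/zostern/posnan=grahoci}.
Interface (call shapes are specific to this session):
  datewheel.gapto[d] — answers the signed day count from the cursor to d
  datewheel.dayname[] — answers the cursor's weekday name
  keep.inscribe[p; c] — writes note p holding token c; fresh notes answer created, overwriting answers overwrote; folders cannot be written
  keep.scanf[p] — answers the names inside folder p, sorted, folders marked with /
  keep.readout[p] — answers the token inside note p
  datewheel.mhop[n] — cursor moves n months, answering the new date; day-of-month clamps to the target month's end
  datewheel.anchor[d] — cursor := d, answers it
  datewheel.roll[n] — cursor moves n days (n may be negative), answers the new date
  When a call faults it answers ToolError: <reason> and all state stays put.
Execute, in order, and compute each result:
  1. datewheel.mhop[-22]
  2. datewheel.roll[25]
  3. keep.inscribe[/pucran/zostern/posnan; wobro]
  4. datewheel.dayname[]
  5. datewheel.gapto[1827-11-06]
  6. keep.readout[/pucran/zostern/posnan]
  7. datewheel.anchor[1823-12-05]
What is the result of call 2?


CALL datewheel.mhop[-22]
RET  1826-07-27
CALL datewheel.roll[25]
RET  1826-08-21
CALL keep.inscribe[/pucran/zostern/posnan; wobro]
RET  overwrote
CALL datewheel.dayname[]
RET  Monday
CALL datewheel.gapto[1827-11-06]
RET  442
CALL keep.readout[/pucran/zostern/posnan]
RET  wobro
CALL datewheel.anchor[1823-12-05]
RET  1823-12-05

Answer: 1826-08-21


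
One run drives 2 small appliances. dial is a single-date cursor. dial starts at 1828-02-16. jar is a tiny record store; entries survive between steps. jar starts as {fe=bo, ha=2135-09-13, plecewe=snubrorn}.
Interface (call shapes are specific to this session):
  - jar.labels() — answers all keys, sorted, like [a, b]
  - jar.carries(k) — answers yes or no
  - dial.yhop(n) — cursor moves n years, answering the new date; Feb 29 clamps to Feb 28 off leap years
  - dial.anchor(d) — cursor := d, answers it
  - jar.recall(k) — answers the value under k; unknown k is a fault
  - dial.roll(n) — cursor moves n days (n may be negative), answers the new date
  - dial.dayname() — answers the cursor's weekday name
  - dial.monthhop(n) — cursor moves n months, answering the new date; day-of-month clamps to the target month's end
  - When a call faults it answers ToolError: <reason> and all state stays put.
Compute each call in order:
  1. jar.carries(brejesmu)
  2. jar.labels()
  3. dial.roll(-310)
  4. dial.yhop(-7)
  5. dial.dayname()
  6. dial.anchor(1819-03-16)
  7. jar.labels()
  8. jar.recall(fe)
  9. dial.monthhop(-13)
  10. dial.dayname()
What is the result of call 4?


I use carries with k→brejesmu, giving no.
I use labels(), and see [fe, ha, plecewe].
I use roll with n→-310, → 1827-04-12.
Calling yhop with n→-7, and see 1820-04-12.
I try dayname, giving Wednesday.
I invoke anchor with d→1819-03-16, yielding 1819-03-16.
Now I run labels, giving [fe, ha, plecewe].
I invoke recall with k→fe, giving bo.
Invoking monthhop with n→-13: 1818-02-16.
I invoke dayname, and get Monday.

Answer: 1820-04-12


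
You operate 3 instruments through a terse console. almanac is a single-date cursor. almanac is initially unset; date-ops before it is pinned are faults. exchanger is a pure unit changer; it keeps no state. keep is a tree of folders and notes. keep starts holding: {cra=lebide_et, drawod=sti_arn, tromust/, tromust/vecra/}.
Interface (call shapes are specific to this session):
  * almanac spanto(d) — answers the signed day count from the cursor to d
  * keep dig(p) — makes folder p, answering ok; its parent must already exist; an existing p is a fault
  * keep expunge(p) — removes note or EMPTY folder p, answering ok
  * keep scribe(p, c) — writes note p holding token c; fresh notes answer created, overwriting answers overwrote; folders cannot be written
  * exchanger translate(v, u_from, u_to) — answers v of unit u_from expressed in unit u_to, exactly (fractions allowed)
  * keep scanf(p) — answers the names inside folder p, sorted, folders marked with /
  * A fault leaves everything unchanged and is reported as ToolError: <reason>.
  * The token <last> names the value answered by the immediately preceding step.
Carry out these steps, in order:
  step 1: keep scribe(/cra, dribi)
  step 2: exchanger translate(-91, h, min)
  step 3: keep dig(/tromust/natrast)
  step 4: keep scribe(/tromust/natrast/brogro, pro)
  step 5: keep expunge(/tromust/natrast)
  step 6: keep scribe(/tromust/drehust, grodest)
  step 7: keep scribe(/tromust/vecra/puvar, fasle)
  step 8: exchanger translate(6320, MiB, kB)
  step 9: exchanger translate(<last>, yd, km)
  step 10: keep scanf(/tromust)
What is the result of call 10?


> keep scribe p=/cra c=dribi
[out] overwrote
> exchanger translate v=-91 u_from=h u_to=min
[out] -5460
> keep dig p=/tromust/natrast
[out] ok
> keep scribe p=/tromust/natrast/brogro c=pro
[out] created
> keep expunge p=/tromust/natrast
[out] ToolError: not empty
> keep scribe p=/tromust/drehust c=grodest
[out] created
> keep scribe p=/tromust/vecra/puvar c=fasle
[out] created
> exchanger translate v=6320 u_from=MiB u_to=kB
[out] 165675008/25
> exchanger translate v=<last> u_from=yd u_to=km
[out] 11835408384/1953125
> keep scanf p=/tromust
[out] [drehust, natrast/, vecra/]

Answer: [drehust, natrast/, vecra/]


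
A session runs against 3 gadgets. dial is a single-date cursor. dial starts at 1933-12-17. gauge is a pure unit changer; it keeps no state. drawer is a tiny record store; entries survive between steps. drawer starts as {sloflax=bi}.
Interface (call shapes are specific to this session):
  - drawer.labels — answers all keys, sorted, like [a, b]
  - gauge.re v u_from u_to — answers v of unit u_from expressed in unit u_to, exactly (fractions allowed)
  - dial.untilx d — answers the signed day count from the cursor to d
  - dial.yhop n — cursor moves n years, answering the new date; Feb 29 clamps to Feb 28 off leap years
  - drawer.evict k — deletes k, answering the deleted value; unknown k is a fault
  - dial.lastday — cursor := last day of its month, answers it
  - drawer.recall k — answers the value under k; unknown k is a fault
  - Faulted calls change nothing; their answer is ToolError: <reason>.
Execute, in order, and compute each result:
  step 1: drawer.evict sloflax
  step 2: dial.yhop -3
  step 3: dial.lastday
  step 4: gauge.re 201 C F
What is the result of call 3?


% drawer.evict k: sloflax
[out] bi
% dial.yhop n: -3
[out] 1930-12-17
% dial.lastday
[out] 1930-12-31
% gauge.re v: 201 u_from: C u_to: F
[out] 1969/5

Answer: 1930-12-31


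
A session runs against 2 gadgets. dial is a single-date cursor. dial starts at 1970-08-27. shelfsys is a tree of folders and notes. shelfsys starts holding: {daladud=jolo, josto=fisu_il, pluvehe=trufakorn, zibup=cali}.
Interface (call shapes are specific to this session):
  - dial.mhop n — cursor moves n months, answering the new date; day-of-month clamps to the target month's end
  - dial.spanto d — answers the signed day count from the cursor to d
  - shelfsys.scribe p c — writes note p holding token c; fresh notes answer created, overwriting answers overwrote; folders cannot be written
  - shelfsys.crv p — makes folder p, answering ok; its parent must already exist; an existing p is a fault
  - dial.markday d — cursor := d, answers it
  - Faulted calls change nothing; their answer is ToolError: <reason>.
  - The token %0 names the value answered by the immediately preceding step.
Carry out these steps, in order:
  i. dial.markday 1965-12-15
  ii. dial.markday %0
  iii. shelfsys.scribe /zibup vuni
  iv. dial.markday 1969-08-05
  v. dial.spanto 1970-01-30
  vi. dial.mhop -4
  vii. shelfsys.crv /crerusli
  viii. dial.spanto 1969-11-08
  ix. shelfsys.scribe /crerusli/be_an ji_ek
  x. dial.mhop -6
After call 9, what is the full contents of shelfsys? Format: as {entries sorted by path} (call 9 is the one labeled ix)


Answer: {crerusli/, crerusli/be_an=ji_ek, daladud=jolo, josto=fisu_il, pluvehe=trufakorn, zibup=vuni}

Derivation:
;; 1. markday(d='1965-12-15') ~> 1965-12-15
;; 2. markday(d='%0') ~> 1965-12-15
;; 3. scribe(p='/zibup', c='vuni') ~> overwrote
;; 4. markday(d='1969-08-05') ~> 1969-08-05
;; 5. spanto(d='1970-01-30') ~> 178
;; 6. mhop(n='-4') ~> 1969-04-05
;; 7. crv(p='/crerusli') ~> ok
;; 8. spanto(d='1969-11-08') ~> 217
;; 9. scribe(p='/crerusli/be_an', c='ji_ek') ~> created
;; 10. mhop(n='-6') ~> 1968-10-05


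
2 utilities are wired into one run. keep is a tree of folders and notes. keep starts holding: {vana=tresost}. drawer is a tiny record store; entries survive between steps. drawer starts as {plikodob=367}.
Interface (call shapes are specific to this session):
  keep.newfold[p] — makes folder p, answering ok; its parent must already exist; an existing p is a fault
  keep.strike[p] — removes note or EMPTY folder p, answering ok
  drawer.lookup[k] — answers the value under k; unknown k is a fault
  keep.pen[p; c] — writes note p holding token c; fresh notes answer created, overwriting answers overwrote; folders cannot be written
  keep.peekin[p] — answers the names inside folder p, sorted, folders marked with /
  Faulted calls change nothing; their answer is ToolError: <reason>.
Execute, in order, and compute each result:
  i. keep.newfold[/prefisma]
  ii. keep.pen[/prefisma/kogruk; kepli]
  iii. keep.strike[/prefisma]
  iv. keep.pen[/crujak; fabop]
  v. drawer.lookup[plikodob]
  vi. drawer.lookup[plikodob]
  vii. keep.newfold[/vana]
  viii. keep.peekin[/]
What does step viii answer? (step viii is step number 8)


[in] keep.newfold p: /prefisma
[out] ok
[in] keep.pen p: /prefisma/kogruk c: kepli
[out] created
[in] keep.strike p: /prefisma
[out] ToolError: not empty
[in] keep.pen p: /crujak c: fabop
[out] created
[in] drawer.lookup k: plikodob
[out] 367
[in] drawer.lookup k: plikodob
[out] 367
[in] keep.newfold p: /vana
[out] ToolError: exists
[in] keep.peekin p: /
[out] [crujak, prefisma/, vana]

Answer: [crujak, prefisma/, vana]


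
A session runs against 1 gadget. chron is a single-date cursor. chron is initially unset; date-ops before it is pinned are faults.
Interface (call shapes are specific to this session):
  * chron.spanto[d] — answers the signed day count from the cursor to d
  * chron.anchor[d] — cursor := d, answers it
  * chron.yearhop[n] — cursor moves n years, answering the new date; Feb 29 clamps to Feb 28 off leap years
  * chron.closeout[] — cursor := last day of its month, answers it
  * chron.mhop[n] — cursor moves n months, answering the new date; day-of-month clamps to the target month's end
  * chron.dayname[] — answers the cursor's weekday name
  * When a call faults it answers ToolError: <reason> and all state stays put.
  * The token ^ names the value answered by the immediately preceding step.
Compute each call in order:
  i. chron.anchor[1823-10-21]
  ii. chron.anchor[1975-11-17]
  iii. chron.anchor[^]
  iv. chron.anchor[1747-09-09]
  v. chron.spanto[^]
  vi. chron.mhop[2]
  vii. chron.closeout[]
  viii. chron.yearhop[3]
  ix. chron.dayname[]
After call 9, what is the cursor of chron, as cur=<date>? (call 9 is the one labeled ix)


Answer: cur=1750-11-30

Derivation:
I call anchor on d→1823-10-21, → 1823-10-21.
Now I run anchor on d→1975-11-17: 1975-11-17.
I call anchor on d→^, and get 1975-11-17.
Using anchor on d→1747-09-09, → 1747-09-09.
Next I call spanto on d→^, giving 0.
Using mhop on n→2, giving 1747-11-09.
I try closeout: 1747-11-30.
I run yearhop on n→3, → 1750-11-30.
Using dayname, yielding Monday.


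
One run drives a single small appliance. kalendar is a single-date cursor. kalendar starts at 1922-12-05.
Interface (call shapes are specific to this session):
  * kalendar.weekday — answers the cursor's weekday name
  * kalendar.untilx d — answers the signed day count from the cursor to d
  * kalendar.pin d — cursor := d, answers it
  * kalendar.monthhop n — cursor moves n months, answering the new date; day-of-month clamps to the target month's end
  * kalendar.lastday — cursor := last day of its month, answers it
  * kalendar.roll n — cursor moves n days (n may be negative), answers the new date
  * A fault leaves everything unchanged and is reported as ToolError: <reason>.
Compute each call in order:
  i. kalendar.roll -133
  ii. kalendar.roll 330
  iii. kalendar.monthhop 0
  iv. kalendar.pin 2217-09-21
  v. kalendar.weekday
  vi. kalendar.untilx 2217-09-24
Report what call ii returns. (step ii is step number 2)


Answer: 1923-06-20

Derivation:
$ kalendar.roll n→-133
[out] 1922-07-25
$ kalendar.roll n→330
[out] 1923-06-20
$ kalendar.monthhop n→0
[out] 1923-06-20
$ kalendar.pin d→2217-09-21
[out] 2217-09-21
$ kalendar.weekday
[out] Sunday
$ kalendar.untilx d→2217-09-24
[out] 3


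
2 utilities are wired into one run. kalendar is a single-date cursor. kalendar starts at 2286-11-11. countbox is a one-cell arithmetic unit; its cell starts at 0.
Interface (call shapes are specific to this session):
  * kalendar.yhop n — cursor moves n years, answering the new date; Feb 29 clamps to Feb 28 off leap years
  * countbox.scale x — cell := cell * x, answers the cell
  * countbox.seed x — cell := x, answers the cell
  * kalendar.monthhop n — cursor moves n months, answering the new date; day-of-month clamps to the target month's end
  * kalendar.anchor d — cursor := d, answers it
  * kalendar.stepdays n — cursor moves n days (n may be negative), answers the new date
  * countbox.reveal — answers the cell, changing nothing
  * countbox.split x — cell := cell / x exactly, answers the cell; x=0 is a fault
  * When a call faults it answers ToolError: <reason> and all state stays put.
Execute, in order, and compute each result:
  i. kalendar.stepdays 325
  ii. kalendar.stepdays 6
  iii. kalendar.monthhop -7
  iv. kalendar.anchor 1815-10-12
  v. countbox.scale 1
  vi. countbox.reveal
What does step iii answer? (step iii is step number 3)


Answer: 2287-03-08

Derivation:
# 1. kalendar.stepdays(325) ~> 2287-10-02
# 2. kalendar.stepdays(6) ~> 2287-10-08
# 3. kalendar.monthhop(-7) ~> 2287-03-08
# 4. kalendar.anchor(1815-10-12) ~> 1815-10-12
# 5. countbox.scale(1) ~> 0
# 6. countbox.reveal() ~> 0


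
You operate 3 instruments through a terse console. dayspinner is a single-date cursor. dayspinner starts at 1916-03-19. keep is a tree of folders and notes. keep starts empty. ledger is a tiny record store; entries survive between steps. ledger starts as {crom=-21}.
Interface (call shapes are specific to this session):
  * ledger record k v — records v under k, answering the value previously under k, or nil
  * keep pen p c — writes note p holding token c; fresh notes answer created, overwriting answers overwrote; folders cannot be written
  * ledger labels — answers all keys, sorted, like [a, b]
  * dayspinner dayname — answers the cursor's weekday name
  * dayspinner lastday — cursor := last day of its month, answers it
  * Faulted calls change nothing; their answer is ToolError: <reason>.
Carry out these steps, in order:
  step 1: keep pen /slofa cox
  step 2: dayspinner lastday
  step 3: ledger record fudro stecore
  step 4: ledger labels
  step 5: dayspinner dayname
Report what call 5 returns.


>> keep pen(p→/slofa, c→cox)
<< created
>> dayspinner lastday()
<< 1916-03-31
>> ledger record(k→fudro, v→stecore)
<< nil
>> ledger labels()
<< [crom, fudro]
>> dayspinner dayname()
<< Friday

Answer: Friday


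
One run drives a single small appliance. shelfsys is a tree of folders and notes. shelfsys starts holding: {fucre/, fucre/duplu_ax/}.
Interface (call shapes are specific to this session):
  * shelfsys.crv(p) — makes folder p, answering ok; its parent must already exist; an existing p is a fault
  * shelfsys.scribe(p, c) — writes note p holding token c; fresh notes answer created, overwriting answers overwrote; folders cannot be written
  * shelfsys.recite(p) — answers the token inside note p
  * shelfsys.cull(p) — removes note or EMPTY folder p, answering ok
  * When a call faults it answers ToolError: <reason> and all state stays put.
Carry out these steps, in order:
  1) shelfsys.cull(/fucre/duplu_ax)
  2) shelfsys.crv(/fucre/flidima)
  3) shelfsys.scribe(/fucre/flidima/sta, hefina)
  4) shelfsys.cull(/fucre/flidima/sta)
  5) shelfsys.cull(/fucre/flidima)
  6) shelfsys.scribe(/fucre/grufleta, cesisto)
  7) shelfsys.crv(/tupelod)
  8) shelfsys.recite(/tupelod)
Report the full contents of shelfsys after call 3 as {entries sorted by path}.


==> shelfsys.cull(p: /fucre/duplu_ax)
<== ok
==> shelfsys.crv(p: /fucre/flidima)
<== ok
==> shelfsys.scribe(p: /fucre/flidima/sta, c: hefina)
<== created
==> shelfsys.cull(p: /fucre/flidima/sta)
<== ok
==> shelfsys.cull(p: /fucre/flidima)
<== ok
==> shelfsys.scribe(p: /fucre/grufleta, c: cesisto)
<== created
==> shelfsys.crv(p: /tupelod)
<== ok
==> shelfsys.recite(p: /tupelod)
<== ToolError: is a directory

Answer: {fucre/, fucre/flidima/, fucre/flidima/sta=hefina}


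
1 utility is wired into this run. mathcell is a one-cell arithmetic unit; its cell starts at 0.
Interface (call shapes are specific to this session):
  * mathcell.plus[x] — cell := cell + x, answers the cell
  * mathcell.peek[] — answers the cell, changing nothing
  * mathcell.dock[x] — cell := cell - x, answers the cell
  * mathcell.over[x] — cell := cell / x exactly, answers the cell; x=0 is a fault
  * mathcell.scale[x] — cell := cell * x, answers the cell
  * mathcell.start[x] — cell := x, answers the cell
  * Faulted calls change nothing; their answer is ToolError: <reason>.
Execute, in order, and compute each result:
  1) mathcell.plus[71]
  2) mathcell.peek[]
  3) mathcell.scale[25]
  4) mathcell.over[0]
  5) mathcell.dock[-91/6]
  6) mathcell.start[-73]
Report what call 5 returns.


% plus x='71'
:: 71
% peek
:: 71
% scale x='25'
:: 1775
% over x='0'
:: ToolError: division by zero
% dock x='-91/6'
:: 10741/6
% start x='-73'
:: -73

Answer: 10741/6


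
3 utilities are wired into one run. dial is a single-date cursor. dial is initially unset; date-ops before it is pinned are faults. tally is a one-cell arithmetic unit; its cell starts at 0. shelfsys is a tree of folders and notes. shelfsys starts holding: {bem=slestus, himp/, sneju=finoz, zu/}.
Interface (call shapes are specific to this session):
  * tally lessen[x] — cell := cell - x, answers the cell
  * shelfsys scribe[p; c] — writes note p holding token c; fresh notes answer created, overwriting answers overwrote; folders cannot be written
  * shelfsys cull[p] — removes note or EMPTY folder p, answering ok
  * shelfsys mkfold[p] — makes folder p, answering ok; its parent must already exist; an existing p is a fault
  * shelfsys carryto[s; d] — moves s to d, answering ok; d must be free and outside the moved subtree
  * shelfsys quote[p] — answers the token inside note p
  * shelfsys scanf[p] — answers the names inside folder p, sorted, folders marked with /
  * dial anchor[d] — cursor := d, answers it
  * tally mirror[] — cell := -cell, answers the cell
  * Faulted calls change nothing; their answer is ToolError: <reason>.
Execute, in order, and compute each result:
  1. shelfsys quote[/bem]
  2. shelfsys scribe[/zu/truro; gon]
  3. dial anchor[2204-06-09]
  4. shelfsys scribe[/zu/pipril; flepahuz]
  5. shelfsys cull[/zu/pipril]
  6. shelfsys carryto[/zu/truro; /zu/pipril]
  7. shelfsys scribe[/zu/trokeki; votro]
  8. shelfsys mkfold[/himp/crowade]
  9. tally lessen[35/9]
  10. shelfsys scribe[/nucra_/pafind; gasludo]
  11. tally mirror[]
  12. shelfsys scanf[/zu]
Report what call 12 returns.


~$ shelfsys quote p→/bem
[out] slestus
~$ shelfsys scribe p→/zu/truro c→gon
[out] created
~$ dial anchor d→2204-06-09
[out] 2204-06-09
~$ shelfsys scribe p→/zu/pipril c→flepahuz
[out] created
~$ shelfsys cull p→/zu/pipril
[out] ok
~$ shelfsys carryto s→/zu/truro d→/zu/pipril
[out] ok
~$ shelfsys scribe p→/zu/trokeki c→votro
[out] created
~$ shelfsys mkfold p→/himp/crowade
[out] ok
~$ tally lessen x→35/9
[out] -35/9
~$ shelfsys scribe p→/nucra_/pafind c→gasludo
[out] ToolError: no parent
~$ tally mirror
[out] 35/9
~$ shelfsys scanf p→/zu
[out] [pipril, trokeki]

Answer: [pipril, trokeki]


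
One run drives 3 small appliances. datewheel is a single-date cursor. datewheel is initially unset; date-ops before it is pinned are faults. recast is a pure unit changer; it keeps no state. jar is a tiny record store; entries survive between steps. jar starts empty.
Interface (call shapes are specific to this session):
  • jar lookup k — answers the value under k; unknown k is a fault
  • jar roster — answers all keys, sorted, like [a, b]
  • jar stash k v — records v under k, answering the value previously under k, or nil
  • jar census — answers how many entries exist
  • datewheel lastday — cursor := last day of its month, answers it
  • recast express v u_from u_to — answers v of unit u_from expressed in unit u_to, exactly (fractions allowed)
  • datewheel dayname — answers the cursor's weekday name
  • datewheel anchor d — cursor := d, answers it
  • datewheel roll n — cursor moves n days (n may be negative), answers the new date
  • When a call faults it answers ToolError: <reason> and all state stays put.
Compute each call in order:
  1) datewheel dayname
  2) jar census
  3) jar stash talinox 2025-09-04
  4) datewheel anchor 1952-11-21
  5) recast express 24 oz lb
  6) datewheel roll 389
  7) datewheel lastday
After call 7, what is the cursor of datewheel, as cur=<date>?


Answer: cur=1953-12-31

Derivation:
>> datewheel dayname()
<< ToolError: no date set
>> jar census()
<< 0
>> jar stash(k→talinox, v→2025-09-04)
<< nil
>> datewheel anchor(d→1952-11-21)
<< 1952-11-21
>> recast express(v→24, u_from→oz, u_to→lb)
<< 3/2
>> datewheel roll(n→389)
<< 1953-12-15
>> datewheel lastday()
<< 1953-12-31


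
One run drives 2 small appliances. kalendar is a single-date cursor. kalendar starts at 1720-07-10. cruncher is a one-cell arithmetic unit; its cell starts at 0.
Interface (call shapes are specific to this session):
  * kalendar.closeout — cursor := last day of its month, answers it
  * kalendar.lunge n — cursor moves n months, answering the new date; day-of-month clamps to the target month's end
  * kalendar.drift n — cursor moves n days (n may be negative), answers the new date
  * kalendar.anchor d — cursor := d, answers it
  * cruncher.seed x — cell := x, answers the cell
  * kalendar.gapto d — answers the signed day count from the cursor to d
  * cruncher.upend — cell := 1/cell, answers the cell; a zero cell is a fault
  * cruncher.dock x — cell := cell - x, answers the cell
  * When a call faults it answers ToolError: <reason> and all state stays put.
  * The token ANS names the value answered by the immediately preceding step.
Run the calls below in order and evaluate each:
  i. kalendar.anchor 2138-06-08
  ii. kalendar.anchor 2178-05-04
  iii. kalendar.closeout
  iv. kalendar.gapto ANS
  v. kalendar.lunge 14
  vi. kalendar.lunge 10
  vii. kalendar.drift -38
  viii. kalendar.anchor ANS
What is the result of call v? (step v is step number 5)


Answer: 2179-07-31

Derivation:
// anchor(2138-06-08) -> 2138-06-08
// anchor(2178-05-04) -> 2178-05-04
// closeout() -> 2178-05-31
// gapto(ANS) -> 0
// lunge(14) -> 2179-07-31
// lunge(10) -> 2180-05-31
// drift(-38) -> 2180-04-23
// anchor(ANS) -> 2180-04-23


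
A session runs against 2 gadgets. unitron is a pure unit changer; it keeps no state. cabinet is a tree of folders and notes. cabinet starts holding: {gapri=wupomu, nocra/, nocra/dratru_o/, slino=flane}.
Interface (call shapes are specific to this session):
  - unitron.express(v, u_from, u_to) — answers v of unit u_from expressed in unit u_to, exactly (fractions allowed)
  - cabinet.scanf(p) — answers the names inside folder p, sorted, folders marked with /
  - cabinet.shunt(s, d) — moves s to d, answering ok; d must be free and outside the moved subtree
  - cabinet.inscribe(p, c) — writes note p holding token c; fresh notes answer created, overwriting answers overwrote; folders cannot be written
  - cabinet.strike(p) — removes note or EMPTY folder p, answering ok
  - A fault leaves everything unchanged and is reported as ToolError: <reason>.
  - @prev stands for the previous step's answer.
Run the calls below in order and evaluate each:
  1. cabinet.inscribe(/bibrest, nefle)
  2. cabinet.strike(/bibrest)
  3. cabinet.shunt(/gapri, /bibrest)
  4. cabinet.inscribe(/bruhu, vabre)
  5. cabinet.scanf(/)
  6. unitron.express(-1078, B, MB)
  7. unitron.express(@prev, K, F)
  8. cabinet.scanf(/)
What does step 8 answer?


Answer: [bibrest, bruhu, nocra/, slino]

Derivation:
-> inscribe(p='/bibrest', c='nefle')
<- created
-> strike(p='/bibrest')
<- ok
-> shunt(s='/gapri', d='/bibrest')
<- ok
-> inscribe(p='/bruhu', c='vabre')
<- created
-> scanf(p='/')
<- [bibrest, bruhu, nocra/, slino]
-> express(v='-1078', u_from='B', u_to='MB')
<- -539/500000
-> express(v='@prev', u_from='K', u_to='F')
<- -1149179851/2500000
-> scanf(p='/')
<- [bibrest, bruhu, nocra/, slino]


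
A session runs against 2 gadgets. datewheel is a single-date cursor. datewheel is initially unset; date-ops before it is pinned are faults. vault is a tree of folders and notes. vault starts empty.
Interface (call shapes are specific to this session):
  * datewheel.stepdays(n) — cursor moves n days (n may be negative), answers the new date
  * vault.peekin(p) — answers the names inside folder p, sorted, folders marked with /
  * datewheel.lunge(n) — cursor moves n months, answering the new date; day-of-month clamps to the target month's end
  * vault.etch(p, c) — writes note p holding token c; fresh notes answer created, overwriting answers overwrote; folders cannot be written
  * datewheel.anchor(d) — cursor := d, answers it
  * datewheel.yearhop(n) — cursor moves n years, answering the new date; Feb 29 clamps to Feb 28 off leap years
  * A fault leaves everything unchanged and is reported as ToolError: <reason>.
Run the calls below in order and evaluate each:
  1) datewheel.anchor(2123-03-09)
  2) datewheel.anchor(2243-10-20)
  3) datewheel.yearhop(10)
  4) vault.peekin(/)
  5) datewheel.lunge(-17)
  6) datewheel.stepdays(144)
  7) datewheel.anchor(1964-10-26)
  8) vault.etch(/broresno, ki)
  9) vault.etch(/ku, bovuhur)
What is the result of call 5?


Answer: 2252-05-20

Derivation:
Do: datewheel.anchor[d: 2123-03-09]
See: 2123-03-09
Do: datewheel.anchor[d: 2243-10-20]
See: 2243-10-20
Do: datewheel.yearhop[n: 10]
See: 2253-10-20
Do: vault.peekin[p: /]
See: []
Do: datewheel.lunge[n: -17]
See: 2252-05-20
Do: datewheel.stepdays[n: 144]
See: 2252-10-11
Do: datewheel.anchor[d: 1964-10-26]
See: 1964-10-26
Do: vault.etch[p: /broresno; c: ki]
See: created
Do: vault.etch[p: /ku; c: bovuhur]
See: created


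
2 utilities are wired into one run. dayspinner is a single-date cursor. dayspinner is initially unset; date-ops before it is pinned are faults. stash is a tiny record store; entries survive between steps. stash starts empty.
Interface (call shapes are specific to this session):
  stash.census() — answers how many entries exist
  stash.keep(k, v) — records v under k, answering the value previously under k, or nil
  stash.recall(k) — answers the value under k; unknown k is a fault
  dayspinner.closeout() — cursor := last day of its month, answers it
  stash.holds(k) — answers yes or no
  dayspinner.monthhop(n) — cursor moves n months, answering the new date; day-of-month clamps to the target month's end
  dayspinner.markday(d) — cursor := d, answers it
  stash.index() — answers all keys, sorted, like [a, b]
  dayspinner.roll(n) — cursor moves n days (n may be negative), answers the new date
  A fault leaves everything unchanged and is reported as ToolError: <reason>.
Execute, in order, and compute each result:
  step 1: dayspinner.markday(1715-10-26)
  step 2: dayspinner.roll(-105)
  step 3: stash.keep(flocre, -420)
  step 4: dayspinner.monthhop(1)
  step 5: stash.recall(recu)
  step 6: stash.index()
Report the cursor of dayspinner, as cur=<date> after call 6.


Answer: cur=1715-08-13

Derivation:
% dayspinner.markday d='1715-10-26'
:: 1715-10-26
% dayspinner.roll n='-105'
:: 1715-07-13
% stash.keep k='flocre' v='-420'
:: nil
% dayspinner.monthhop n='1'
:: 1715-08-13
% stash.recall k='recu'
:: ToolError: no such key recu
% stash.index
:: [flocre]


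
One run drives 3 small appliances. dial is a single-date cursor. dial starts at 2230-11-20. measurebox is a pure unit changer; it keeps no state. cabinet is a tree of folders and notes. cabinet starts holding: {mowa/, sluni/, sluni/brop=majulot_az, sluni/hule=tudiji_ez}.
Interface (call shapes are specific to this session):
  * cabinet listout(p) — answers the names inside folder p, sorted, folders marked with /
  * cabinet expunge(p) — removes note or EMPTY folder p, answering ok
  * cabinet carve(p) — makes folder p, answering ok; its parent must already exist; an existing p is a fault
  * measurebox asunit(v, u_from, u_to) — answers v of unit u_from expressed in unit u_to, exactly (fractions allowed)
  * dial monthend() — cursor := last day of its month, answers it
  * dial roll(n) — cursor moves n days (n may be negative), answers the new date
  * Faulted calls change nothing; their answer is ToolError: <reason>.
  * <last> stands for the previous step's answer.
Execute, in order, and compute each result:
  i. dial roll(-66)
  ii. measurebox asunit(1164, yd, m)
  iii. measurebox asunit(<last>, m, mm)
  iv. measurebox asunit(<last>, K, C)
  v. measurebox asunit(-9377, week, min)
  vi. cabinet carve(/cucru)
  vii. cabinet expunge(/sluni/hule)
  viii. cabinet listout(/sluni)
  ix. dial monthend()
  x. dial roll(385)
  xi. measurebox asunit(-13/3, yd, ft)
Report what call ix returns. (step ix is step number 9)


Answer: 2230-09-30

Derivation:
-- dial roll(n='-66') == 2230-09-15
-- measurebox asunit(v='1164', u_from='yd', u_to='m') == 665226/625
-- measurebox asunit(v='<last>', u_from='m', u_to='mm') == 5321808/5
-- measurebox asunit(v='<last>', u_from='K', u_to='C') == 21281769/20
-- measurebox asunit(v='-9377', u_from='week', u_to='min') == -94520160
-- cabinet carve(p='/cucru') == ok
-- cabinet expunge(p='/sluni/hule') == ok
-- cabinet listout(p='/sluni') == [brop]
-- dial monthend() == 2230-09-30
-- dial roll(n='385') == 2231-10-20
-- measurebox asunit(v='-13/3', u_from='yd', u_to='ft') == -13


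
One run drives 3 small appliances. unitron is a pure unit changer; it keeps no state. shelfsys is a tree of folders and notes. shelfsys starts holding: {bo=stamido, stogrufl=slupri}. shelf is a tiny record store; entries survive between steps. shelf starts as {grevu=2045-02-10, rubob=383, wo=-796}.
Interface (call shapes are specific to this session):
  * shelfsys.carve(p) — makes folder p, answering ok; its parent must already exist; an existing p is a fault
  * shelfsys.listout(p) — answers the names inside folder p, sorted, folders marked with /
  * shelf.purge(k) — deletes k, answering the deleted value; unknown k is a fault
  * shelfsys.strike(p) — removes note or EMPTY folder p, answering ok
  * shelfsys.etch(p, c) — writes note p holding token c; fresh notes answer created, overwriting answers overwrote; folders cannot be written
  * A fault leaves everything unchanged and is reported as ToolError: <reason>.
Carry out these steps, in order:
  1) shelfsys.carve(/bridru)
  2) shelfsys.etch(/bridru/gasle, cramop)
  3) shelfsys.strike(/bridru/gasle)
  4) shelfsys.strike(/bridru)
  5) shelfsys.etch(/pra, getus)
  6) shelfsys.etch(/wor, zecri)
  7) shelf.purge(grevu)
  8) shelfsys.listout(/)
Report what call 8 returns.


Answer: [bo, pra, stogrufl, wor]

Derivation:
// shelfsys.carve(p=/bridru) == ok
// shelfsys.etch(p=/bridru/gasle, c=cramop) == created
// shelfsys.strike(p=/bridru/gasle) == ok
// shelfsys.strike(p=/bridru) == ok
// shelfsys.etch(p=/pra, c=getus) == created
// shelfsys.etch(p=/wor, c=zecri) == created
// shelf.purge(k=grevu) == 2045-02-10
// shelfsys.listout(p=/) == [bo, pra, stogrufl, wor]


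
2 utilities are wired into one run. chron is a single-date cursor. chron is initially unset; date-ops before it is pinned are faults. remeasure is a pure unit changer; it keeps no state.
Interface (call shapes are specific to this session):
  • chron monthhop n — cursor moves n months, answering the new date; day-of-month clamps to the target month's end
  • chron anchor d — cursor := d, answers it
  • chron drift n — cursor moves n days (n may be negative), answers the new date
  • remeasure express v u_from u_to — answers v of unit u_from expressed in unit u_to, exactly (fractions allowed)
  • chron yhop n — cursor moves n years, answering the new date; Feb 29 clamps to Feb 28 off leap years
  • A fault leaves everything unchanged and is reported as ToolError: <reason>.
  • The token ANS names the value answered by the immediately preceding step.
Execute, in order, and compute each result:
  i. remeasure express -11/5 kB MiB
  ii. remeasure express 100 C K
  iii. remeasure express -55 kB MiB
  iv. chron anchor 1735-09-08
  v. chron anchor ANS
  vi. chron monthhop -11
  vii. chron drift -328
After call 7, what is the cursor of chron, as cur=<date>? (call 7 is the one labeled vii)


// 1. remeasure express(-11/5, kB, MiB) ~> -275/131072
// 2. remeasure express(100, C, K) ~> 7463/20
// 3. remeasure express(-55, kB, MiB) ~> -6875/131072
// 4. chron anchor(1735-09-08) ~> 1735-09-08
// 5. chron anchor(ANS) ~> 1735-09-08
// 6. chron monthhop(-11) ~> 1734-10-08
// 7. chron drift(-328) ~> 1733-11-14

Answer: cur=1733-11-14


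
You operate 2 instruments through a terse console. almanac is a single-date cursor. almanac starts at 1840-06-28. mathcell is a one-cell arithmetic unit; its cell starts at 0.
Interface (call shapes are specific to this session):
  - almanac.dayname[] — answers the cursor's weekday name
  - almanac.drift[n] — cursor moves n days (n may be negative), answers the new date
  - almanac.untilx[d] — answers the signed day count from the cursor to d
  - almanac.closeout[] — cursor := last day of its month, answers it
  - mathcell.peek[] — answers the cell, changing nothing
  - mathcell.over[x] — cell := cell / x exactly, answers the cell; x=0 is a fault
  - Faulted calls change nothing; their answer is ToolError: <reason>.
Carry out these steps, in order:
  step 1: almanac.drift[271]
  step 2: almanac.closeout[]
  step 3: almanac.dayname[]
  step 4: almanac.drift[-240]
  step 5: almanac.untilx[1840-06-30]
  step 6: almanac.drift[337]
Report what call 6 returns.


I call drift(n=271), giving 1841-03-26.
Then closeout(), — result: 1841-03-31.
Now I run dayname, — result: Wednesday.
Using drift(n=-240), and observe 1840-08-03.
I try untilx(d=1840-06-30), and see -34.
I call drift(n=337), — result: 1841-07-06.

Answer: 1841-07-06


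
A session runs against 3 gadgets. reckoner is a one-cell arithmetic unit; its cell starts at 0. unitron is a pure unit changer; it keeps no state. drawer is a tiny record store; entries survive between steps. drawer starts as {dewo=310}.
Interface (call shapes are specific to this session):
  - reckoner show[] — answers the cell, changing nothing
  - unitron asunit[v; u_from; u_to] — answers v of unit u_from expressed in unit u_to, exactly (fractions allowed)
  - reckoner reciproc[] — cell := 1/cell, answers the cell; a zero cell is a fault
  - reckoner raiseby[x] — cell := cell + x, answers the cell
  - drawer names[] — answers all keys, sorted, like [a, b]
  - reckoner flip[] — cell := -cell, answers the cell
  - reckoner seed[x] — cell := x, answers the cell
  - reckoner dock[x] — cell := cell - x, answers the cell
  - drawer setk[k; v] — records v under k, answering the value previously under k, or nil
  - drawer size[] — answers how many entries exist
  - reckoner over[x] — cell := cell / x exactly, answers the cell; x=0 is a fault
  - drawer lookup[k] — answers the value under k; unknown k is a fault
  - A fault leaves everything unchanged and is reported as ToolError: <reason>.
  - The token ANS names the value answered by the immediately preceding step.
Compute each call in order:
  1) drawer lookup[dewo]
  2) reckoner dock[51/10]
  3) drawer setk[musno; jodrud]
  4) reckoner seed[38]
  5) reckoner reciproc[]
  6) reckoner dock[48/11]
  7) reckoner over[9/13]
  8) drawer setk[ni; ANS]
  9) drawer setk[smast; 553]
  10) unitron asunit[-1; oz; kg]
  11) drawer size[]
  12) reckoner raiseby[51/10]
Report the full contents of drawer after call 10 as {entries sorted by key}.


$ drawer lookup dewo
:: 310
$ reckoner dock 51/10
:: -51/10
$ drawer setk musno jodrud
:: nil
$ reckoner seed 38
:: 38
$ reckoner reciproc
:: 1/38
$ reckoner dock 48/11
:: -1813/418
$ reckoner over 9/13
:: -23569/3762
$ drawer setk ni ANS
:: nil
$ drawer setk smast 553
:: nil
$ unitron asunit -1 oz kg
:: -45359237/1600000000
$ drawer size
:: 4
$ reckoner raiseby 51/10
:: -10957/9405

Answer: {dewo=310, musno=jodrud, ni=-23569/3762, smast=553}


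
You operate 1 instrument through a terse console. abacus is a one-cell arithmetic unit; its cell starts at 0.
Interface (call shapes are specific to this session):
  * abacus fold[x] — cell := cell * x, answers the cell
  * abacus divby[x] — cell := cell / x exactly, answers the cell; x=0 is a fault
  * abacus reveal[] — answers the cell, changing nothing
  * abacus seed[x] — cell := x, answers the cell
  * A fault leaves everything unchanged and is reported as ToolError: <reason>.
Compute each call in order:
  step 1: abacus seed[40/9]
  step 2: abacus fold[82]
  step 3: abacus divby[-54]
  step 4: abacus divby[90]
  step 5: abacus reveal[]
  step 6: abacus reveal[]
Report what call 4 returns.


Answer: -164/2187

Derivation:
Then abacus seed using x=40/9, yielding 40/9.
I run abacus fold using x=82, — result: 3280/9.
Now I run abacus divby using x=-54: -1640/243.
Using abacus divby using x=90, and get -164/2187.
Next I call abacus reveal, — result: -164/2187.
Next I call abacus reveal, and see -164/2187.


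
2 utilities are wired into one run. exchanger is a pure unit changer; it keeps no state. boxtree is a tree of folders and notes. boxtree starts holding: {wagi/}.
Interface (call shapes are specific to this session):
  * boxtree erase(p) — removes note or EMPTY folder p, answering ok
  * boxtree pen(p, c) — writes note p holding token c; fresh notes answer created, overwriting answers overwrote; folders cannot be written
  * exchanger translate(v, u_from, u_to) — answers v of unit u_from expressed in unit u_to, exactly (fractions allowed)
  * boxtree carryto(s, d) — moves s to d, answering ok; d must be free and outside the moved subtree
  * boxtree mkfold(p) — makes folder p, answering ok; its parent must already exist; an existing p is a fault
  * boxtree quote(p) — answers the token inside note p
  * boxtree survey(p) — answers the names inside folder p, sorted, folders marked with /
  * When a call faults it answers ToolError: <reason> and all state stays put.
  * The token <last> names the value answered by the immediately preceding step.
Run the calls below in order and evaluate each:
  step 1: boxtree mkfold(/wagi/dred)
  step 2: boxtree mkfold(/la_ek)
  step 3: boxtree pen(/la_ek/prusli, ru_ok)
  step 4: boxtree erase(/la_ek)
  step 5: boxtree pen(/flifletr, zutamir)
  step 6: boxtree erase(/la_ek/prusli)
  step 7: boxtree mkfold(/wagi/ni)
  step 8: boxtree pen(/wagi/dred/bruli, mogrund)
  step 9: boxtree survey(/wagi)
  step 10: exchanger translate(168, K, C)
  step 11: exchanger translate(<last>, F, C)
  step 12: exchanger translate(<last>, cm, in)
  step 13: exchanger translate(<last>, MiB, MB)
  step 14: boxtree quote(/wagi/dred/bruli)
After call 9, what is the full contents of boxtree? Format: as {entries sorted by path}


Then boxtree mkfold(p→/wagi/dred), and observe ok.
Invoking boxtree mkfold(p→/la_ek), — result: ok.
I invoke boxtree pen(p→/la_ek/prusli, c→ru_ok): created.
I use boxtree erase(p→/la_ek), and get ToolError: not empty.
I call boxtree pen(p→/flifletr, c→zutamir), — result: created.
I invoke boxtree erase(p→/la_ek/prusli), and get ok.
Invoking boxtree mkfold(p→/wagi/ni), yielding ok.
Then boxtree pen(p→/wagi/dred/bruli, c→mogrund), giving created.
Now I run boxtree survey(p→/wagi), — result: [dred/, ni/].
Using exchanger translate(v→168, u_from→K, u_to→C): -2103/20.
Now I run exchanger translate(v→<last>, u_from→F, u_to→C): -2743/36.
Using exchanger translate(v→<last>, u_from→cm, u_to→in), → -68575/2286.
I use exchanger translate(v→<last>, u_from→MiB, u_to→MB), which returns -22470656/714375.
Next I call boxtree quote(p→/wagi/dred/bruli), giving mogrund.

Answer: {flifletr=zutamir, la_ek/, wagi/, wagi/dred/, wagi/dred/bruli=mogrund, wagi/ni/}
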